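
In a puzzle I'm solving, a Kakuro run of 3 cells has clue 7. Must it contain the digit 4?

The only way to make 7 from 3 distinct digits is {1,2,4}, which contains 4.

Yes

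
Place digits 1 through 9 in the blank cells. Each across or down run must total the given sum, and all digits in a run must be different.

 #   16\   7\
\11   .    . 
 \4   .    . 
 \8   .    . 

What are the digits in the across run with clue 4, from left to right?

3, 1

4 in 2 cells must be {1,3}; 7 in 3 cells must be {1,2,4}.
The 4 across and the 7 down share only 1, so R2C2 = 1.
Given what's placed, R3C2 must be 2 to fit the 8 across and 7 down.
R1C2 = 7 − 3 = 4 completes the 7 down.
R2C1 = 4 − 1 = 3 completes the 4 across.
R3C1 = 8 − 2 = 6 completes the 8 across.
R1C1 = 11 − 4 = 7 completes the 11 across.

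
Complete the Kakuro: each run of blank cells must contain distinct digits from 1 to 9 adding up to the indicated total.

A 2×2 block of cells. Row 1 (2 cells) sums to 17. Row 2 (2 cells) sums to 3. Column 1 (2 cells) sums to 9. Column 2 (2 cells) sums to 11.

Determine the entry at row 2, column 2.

2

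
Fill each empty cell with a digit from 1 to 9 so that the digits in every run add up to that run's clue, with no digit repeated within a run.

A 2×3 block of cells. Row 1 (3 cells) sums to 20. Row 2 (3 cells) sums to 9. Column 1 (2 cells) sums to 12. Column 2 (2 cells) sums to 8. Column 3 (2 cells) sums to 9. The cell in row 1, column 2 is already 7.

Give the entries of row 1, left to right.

9 7 4

(2,2) = 8 − 7 = 1 completes the 8 down.
Nothing is forced directly, so branch on (2,1), whose candidates are 3 or 5. If (2,1) = 5: then (1,1) would have to be in {4,5,8,9} for the 20 across but in {7} for the 12 down — contradiction. So (2,1) = 3.
(1,1) = 12 − 3 = 9 completes the 12 down.
(1,3) = 20 − 16 = 4 completes the 20 across.
(2,3) = 9 − 4 = 5 completes the 9 across.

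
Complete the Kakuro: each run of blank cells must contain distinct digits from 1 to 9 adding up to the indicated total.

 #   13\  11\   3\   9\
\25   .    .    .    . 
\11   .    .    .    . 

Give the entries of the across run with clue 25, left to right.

8 9 2 6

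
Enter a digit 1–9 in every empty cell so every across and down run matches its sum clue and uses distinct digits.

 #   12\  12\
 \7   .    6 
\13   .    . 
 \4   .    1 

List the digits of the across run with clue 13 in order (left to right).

8 5

4 in 2 cells must be {1,3}.
R1C1 = 7 − 6 = 1 completes the 7 across.
R2C2 = 12 − 7 = 5 completes the 12 down.
R3C1 = 4 − 1 = 3 completes the 4 across.
R2C1 = 13 − 5 = 8 completes the 13 across.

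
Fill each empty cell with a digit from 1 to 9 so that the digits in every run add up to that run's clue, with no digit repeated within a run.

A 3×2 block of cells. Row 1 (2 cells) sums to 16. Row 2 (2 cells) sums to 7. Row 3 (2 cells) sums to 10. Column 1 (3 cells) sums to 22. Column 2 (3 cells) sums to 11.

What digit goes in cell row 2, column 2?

16 in 2 cells must be {7,9}.
The 16 across and the 11 down share only 7, so (1,2) = 7.
(1,1) = 16 − 7 = 9 completes the 16 across.
Nothing is forced directly, so branch on (2,1), whose candidates are 5 or 6. If (2,1) = 5: then (2,2) would have to be in {2} for the 7 across but in {1,3} for the 11 down — contradiction. So (2,1) = 6.
(2,2) = 7 − 6 = 1 completes the 7 across.
(3,1) = 22 − 15 = 7 completes the 22 down.
(3,2) = 10 − 7 = 3 completes the 10 across.

1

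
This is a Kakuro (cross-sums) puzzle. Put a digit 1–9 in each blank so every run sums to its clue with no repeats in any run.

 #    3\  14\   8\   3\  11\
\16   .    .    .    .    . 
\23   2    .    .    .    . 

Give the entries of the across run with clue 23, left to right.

16 in 5 cells must be {1,2,3,4,6}; 3 in 2 cells must be {1,2}.
R1C1 = 3 − 2 = 1 completes the 3 down.
R1C2 = 6: the only remaining digit allowed by both the 16 across and the 14 down.
Given what's placed, R1C4 must be 2 to fit the 16 across and 3 down.
R2C2 = 14 − 6 = 8 completes the 14 down.
R2C4 = 3 − 2 = 1 completes the 3 down.
R1C3 = 3: the only remaining digit allowed by both the 16 across and the 8 down.
R1C5 = 16 − 12 = 4 completes the 16 across.
R2C3 = 8 − 3 = 5 completes the 8 down.
R2C5 = 23 − 16 = 7 completes the 23 across.

2, 8, 5, 1, 7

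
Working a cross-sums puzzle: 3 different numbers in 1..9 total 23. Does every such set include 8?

The only way to make 23 from 3 distinct digits is {6,8,9}, which contains 8.

Yes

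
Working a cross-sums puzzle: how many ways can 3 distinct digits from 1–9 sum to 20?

3 distinct digits from 1–9 sum between 6 and 24.
Enumerating: {3,8,9}, {4,7,9}, {5,6,9}, {5,7,8}.

4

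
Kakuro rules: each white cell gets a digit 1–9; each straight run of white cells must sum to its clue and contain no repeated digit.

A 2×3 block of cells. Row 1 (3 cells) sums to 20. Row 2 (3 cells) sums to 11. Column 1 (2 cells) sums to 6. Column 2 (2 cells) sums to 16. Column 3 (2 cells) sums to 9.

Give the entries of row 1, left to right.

5 9 6

16 in 2 cells must be {7,9}.
The 11 across and the 16 down share only 7, so (2,2) = 7.
(1,2) = 16 − 7 = 9 completes the 16 down.
Given what's placed, (2,1) must be 1 to fit the 11 across and 6 down.
(2,3) = 11 − 8 = 3 completes the 11 across.
(1,1) = 6 − 1 = 5 completes the 6 down.
(1,3) = 20 − 14 = 6 completes the 20 across.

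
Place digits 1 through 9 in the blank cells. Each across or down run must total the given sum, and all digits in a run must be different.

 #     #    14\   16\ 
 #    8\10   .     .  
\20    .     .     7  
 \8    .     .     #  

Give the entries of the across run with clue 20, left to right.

16 in 2 cells must be {7,9}.
R1C3 = 16 − 7 = 9 completes the 16 down.
R2C1 = 5: the only remaining digit allowed by both the 20 across and the 8 down.
R2C2 = 20 − 12 = 8 completes the 20 across.
R3C1 = 8 − 5 = 3 completes the 8 down.
R3C2 = 8 − 3 = 5 completes the 8 across.
R1C2 = 10 − 9 = 1 completes the 10 across.

5, 8, 7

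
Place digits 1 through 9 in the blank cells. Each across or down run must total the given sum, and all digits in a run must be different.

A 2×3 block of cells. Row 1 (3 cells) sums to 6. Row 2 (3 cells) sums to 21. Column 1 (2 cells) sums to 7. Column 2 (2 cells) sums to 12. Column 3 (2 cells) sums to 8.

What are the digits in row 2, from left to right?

5 9 7

6 in 3 cells must be {1,2,3}.
The 6 across and the 12 down share only 3, so (1,2) = 3.
(2,2) = 12 − 3 = 9 completes the 12 down.
Nothing is forced directly, so branch on (2,1), whose candidates are 4 or 5. If (2,1) = 4: then (1,1) would have to be in {1,2} for the 6 across but in {3} for the 7 down — contradiction. So (2,1) = 5.
(1,1) = 7 − 5 = 2 completes the 7 down.
(1,3) = 6 − 5 = 1 completes the 6 across.
(2,3) = 21 − 14 = 7 completes the 21 across.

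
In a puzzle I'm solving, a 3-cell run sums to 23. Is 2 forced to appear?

No

The only way to make 23 from 3 distinct digits is {6,8,9}, which does not contain 2.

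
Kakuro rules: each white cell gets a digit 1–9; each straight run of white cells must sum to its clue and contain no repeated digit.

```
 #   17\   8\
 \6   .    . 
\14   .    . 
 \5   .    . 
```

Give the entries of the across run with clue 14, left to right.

The 14 across and the 8 down share only 5, so R2C2 = 5.
R2C1 = 14 − 5 = 9 completes the 14 across.
Nothing is forced directly, so branch on R1C2, whose candidates are 1 or 2. If R1C2 = 2: then R1C1 would have to be in {4} for the 6 across but in {1,2,3,5,6,7} for the 17 down — contradiction. So R1C2 = 1.
R1C1 = 6 − 1 = 5 completes the 6 across.
R3C1 = 17 − 14 = 3 completes the 17 down.
R3C2 = 5 − 3 = 2 completes the 5 across.

9, 5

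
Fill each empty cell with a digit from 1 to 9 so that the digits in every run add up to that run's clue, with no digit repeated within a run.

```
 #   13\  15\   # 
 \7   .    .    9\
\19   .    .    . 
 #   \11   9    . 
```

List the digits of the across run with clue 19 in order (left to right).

8, 4, 7

R3C3 = 11 − 9 = 2 completes the 11 across.
R2C3 = 9 − 2 = 7 completes the 9 down.
Given what's placed, R2C2 must be 4 to fit the 19 across and 15 down.
R1C2 = 15 − 13 = 2 completes the 15 down.
R2C1 = 19 − 11 = 8 completes the 19 across.
R1C1 = 7 − 2 = 5 completes the 7 across.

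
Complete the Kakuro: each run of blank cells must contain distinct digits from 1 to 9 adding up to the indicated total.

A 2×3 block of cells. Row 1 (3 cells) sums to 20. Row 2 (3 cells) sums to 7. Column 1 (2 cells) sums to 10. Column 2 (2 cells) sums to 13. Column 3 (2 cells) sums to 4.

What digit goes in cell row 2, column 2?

4

7 in 3 cells must be {1,2,4}; 4 in 2 cells must be {1,3}.
The 20 across and the 4 down share only 3, so (1,3) = 3.
The 7 across and the 13 down share only 4, so (2,2) = 4.
(2,3) = 4 − 3 = 1 completes the 4 down.
(1,2) = 13 − 4 = 9 completes the 13 down.
(2,1) = 7 − 5 = 2 completes the 7 across.
(1,1) = 20 − 12 = 8 completes the 20 across.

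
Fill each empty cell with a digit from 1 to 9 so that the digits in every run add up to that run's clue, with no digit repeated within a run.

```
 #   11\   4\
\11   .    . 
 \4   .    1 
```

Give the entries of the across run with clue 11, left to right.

4 in 2 cells must be {1,3}.
R1C2 = 4 − 1 = 3 completes the 4 down.
R2C1 = 4 − 1 = 3 completes the 4 across.
R1C1 = 11 − 3 = 8 completes the 11 across.

8, 3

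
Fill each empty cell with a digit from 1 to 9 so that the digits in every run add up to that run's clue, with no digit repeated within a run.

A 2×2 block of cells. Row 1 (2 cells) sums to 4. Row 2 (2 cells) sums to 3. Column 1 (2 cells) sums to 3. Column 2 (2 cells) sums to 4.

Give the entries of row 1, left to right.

1 3

4 in 2 cells must be {1,3}; 3 in 2 cells must be {1,2}.
The 4 across and the 3 down share only 1, so (1,1) = 1.
(1,2) = 4 − 1 = 3 completes the 4 across.
(2,1) = 3 − 1 = 2 completes the 3 down.
(2,2) = 3 − 2 = 1 completes the 3 across.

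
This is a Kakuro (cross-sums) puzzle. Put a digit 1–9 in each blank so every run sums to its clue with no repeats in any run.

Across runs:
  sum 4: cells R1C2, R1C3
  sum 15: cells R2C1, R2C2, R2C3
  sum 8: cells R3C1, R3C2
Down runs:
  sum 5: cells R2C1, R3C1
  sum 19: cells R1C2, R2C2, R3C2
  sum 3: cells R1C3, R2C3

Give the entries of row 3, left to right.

4 in 2 cells must be {1,3}; 3 in 2 cells must be {1,2}.
The 4 across and the 19 down share only 3, so R1C2 = 3.
R1C3 = 4 − 3 = 1 completes the 4 across.
R2C3 = 3 − 1 = 2 completes the 3 down.
R3C2 = 7: the only remaining digit allowed by both the 8 across and the 19 down.
R2C1 = 4: the only remaining digit allowed by both the 15 across and the 5 down.
R2C2 = 15 − 6 = 9 completes the 15 across.
R3C1 = 8 − 7 = 1 completes the 8 across.

1, 7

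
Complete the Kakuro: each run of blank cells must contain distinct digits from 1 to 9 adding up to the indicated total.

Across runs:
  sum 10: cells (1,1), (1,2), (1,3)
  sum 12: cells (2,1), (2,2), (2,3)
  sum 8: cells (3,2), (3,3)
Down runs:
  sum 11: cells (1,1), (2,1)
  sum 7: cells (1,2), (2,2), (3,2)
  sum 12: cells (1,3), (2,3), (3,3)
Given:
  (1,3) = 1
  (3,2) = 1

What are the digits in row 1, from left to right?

7 in 3 cells must be {1,2,4}.
(3,3) = 8 − 1 = 7 completes the 8 across.
(2,3) = 12 − 8 = 4 completes the 12 down.
(2,2) = 2: the only remaining digit allowed by both the 12 across and the 7 down.
(1,2) = 7 − 3 = 4 completes the 7 down.
(2,1) = 12 − 6 = 6 completes the 12 across.
(1,1) = 10 − 5 = 5 completes the 10 across.

5 4 1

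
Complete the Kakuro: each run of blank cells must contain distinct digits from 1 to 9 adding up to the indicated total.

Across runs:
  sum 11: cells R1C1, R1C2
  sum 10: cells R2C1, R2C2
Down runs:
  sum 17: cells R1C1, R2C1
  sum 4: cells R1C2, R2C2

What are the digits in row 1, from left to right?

8 3

17 in 2 cells must be {8,9}; 4 in 2 cells must be {1,3}.
The 11 across and the 4 down share only 3, so R1C2 = 3.
R2C2 = 4 − 3 = 1 completes the 4 down.
R1C1 = 11 − 3 = 8 completes the 11 across.
R2C1 = 10 − 1 = 9 completes the 10 across.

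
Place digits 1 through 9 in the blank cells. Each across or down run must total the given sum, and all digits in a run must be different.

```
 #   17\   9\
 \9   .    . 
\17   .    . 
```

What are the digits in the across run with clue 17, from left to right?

17 in 2 cells must be {8,9}.
The 9 across and the 17 down share only 8, so R1C1 = 8.
R1C2 = 9 − 8 = 1 completes the 9 across.
R2C1 = 17 − 8 = 9 completes the 17 down.
R2C2 = 17 − 9 = 8 completes the 17 across.

9 8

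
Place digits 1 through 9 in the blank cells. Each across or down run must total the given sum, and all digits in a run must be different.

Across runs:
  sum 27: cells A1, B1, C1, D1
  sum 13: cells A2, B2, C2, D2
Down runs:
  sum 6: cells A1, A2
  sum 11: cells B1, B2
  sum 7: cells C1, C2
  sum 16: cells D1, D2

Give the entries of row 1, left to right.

4 8 6 9

16 in 2 cells must be {7,9}.
Only 7 fits D2 under both its across sum 13 and down sum 16.
D1 = 16 − 7 = 9 completes the 16 down.
Nothing is forced directly, so branch on B2, whose candidates are 2 or 3. If B2 = 2: then B1 would have to be in {3,4,5,6,7,8} for the 27 across but in {9} for the 11 down — contradiction. So B2 = 3.
B1 = 11 − 3 = 8 completes the 11 down.
A1 = 4: the only remaining digit allowed by both the 27 across and the 6 down.
C1 = 27 − 21 = 6 completes the 27 across.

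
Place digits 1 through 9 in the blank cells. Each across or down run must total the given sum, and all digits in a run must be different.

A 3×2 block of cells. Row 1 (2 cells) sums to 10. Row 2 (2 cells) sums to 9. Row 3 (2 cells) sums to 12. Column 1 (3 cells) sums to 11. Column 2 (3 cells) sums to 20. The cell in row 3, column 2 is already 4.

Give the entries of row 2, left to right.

2 7

Given what's placed, (2,2) must be 7 to fit the 9 across and 20 down.
(3,1) = 12 − 4 = 8 completes the 12 across.
(1,2) = 20 − 11 = 9 completes the 20 down.
(2,1) = 9 − 7 = 2 completes the 9 across.
(1,1) = 10 − 9 = 1 completes the 10 across.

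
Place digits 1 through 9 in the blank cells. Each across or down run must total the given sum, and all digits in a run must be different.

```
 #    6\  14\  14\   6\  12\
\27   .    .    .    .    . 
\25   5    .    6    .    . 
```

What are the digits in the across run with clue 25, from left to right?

R1C1 = 6 − 5 = 1 completes the 6 down.
R1C3 = 14 − 6 = 8 completes the 14 down.
No cell is forced outright now. R2C2 can only be 8 or 9 (the digits allowed by both its 25 across and its 14 down). If R2C2 = 8: that forces R1C2 = 6, R1C4 = 5, R1C5 = 7, after which R2C4 would have to be in {2,4} for the 25 across but in {1} for the 6 down — contradiction. So R2C2 = 9.
R1C2 = 14 − 9 = 5 completes the 14 down.
R1C4 = 4: the only remaining digit allowed by both the 27 across and the 6 down.
R1C5 = 27 − 18 = 9 completes the 27 across.
R2C4 = 6 − 4 = 2 completes the 6 down.
R2C5 = 25 − 22 = 3 completes the 25 across.

5 9 6 2 3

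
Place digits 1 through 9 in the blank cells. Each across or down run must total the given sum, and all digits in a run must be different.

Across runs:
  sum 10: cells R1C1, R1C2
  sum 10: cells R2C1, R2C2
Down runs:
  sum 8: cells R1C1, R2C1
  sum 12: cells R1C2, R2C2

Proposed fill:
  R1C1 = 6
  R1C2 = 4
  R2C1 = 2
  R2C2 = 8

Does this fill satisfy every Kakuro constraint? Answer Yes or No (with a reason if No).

Across: 6+4=10; 2+8=10. Down: 6+2=8; 4+8=12. No digit repeats within any run.

Yes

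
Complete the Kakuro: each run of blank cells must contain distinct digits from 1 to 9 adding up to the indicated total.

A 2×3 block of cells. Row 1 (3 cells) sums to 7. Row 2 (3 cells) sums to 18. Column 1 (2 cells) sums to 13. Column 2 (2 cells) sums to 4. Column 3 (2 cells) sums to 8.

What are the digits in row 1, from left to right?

7 in 3 cells must be {1,2,4}; 4 in 2 cells must be {1,3}.
The 7 across and the 13 down share only 4, so (1,1) = 4.
Given what's placed, (1,2) must be 1 to fit the 7 across and 4 down.
(1,3) = 7 − 5 = 2 completes the 7 across.
(2,1) = 13 − 4 = 9 completes the 13 down.
(2,2) = 4 − 1 = 3 completes the 4 down.
(2,3) = 18 − 12 = 6 completes the 18 across.

4, 1, 2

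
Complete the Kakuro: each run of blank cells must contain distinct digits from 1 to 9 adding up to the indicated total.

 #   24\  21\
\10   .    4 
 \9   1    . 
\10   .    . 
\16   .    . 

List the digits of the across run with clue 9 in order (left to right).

1, 8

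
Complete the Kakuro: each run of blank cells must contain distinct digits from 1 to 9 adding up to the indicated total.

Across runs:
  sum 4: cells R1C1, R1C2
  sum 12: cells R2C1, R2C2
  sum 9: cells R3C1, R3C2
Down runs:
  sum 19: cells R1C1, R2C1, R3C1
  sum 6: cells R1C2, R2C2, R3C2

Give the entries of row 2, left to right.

9 3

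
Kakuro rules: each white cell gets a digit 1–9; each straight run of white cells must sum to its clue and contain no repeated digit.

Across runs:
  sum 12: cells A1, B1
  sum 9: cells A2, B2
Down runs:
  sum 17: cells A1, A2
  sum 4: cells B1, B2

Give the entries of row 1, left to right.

9 3

17 in 2 cells must be {8,9}; 4 in 2 cells must be {1,3}.
The 12 across and the 4 down share only 3, so B1 = 3.
The 9 across and the 17 down share only 8, so A2 = 8.
B2 = 9 − 8 = 1 completes the 9 across.
A1 = 12 − 3 = 9 completes the 12 across.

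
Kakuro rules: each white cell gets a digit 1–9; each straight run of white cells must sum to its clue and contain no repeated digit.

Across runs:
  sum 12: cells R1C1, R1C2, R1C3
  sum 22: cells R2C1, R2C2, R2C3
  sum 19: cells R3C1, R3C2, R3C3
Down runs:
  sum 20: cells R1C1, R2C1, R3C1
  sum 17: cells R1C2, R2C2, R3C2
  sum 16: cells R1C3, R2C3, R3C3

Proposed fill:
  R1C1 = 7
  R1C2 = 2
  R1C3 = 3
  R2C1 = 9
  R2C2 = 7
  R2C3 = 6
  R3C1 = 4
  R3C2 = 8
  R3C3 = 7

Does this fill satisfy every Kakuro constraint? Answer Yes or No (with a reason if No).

Across: 7+2+3=12; 9+7+6=22; 4+8+7=19. Down: 7+9+4=20; 2+7+8=17; 3+6+7=16. No digit repeats within any run.

Yes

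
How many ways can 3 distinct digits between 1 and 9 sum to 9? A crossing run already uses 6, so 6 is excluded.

2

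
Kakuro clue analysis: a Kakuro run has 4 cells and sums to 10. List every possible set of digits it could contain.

4 distinct digits from 1–9 sum between 10 and 30.
Only one set works: {1,2,3,4}.

{1,2,3,4}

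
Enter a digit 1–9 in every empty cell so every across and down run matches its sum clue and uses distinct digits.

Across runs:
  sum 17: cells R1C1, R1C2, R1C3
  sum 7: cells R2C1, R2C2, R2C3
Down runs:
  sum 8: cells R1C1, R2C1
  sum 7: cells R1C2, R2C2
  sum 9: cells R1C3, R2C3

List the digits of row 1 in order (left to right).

7 in 3 cells must be {1,2,4}.
Nothing is forced directly, so branch on R2C3, whose candidates are 1 or 2 or 4. If R2C3 = 2: that forces R1C3 = 7, R2C1 = 1, R2C2 = 4, after which R1C1 would have to be in {1,2,4,6,8,9} for the 17 across but in {7} for the 8 down — contradiction. If R2C3 = 4: that forces R1C3 = 5, R1C1 = 3, after which R1C2 would have to be in {9} for the 17 across but in {1,2,3,4,5,6} for the 7 down — contradiction. So R2C3 = 1.
R1C3 = 9 − 1 = 8 completes the 9 down.
Given what's placed, R2C1 must be 2 to fit the 7 across and 8 down.
R2C2 = 7 − 3 = 4 completes the 7 across.
R1C1 = 8 − 2 = 6 completes the 8 down.
R1C2 = 17 − 14 = 3 completes the 17 across.

6 3 8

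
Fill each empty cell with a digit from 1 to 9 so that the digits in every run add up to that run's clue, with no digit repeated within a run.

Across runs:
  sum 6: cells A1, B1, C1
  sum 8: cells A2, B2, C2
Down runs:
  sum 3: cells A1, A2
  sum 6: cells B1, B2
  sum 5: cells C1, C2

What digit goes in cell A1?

2

6 in 3 cells must be {1,2,3}; 3 in 2 cells must be {1,2}.
Nothing is forced directly, so branch on A1, whose candidates are 1 or 2. If A1 = 1: that forces B1 = 2, C1 = 3, A2 = 2, after which B2 would have to be in {1,5} for the 8 across but in {4} for the 6 down — contradiction. So A1 = 2.
Given what's placed, B1 must be 1 to fit the 6 across and 6 down.
C1 = 6 − 3 = 3 completes the 6 across.
A2 = 3 − 2 = 1 completes the 3 down.
B2 = 6 − 1 = 5 completes the 6 down.
C2 = 8 − 6 = 2 completes the 8 across.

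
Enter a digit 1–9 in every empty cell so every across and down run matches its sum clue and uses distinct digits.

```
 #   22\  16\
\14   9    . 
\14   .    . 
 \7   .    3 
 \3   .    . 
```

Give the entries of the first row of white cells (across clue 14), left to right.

9, 5

3 in 2 cells must be {1,2}.
R1C2 = 14 − 9 = 5 completes the 14 across.
Given what's placed, R2C2 must be 6 to fit the 14 across and 16 down.
R3C1 = 7 − 3 = 4 completes the 7 across.
R4C2 = 16 − 14 = 2 completes the 16 down.
R2C1 = 14 − 6 = 8 completes the 14 across.
R4C1 = 3 − 2 = 1 completes the 3 across.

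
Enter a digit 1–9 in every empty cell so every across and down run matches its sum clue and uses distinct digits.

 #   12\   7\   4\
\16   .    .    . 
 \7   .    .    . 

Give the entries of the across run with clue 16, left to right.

7 in 3 cells must be {1,2,4}; 4 in 2 cells must be {1,3}.
The 7 across and the 12 down share only 4, so R2C1 = 4.
Given what's placed, R2C3 must be 1 to fit the 7 across and 4 down.
R1C1 = 12 − 4 = 8 completes the 12 down.
R1C3 = 4 − 1 = 3 completes the 4 down.
R2C2 = 7 − 5 = 2 completes the 7 across.
R1C2 = 16 − 11 = 5 completes the 16 across.

8, 5, 3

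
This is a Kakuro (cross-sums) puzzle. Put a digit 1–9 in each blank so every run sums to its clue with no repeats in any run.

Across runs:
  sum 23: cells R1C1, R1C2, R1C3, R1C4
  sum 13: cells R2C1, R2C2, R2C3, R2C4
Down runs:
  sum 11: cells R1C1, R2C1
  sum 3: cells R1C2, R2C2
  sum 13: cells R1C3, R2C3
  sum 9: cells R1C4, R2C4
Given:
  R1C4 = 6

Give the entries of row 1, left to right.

7, 2, 8, 6

3 in 2 cells must be {1,2}.
R2C4 = 9 − 6 = 3 completes the 9 down.
Nothing is forced directly, so branch on R1C2, whose candidates are 1 or 2. If R1C2 = 1: that forces R2C2 = 2, R2C3 = 7, after which R1C3 would have to be in {7,9} for the 23 across but in {6} for the 13 down — contradiction. So R1C2 = 2.
R2C2 = 3 − 2 = 1 completes the 3 down.
Nothing is forced directly, so branch on R1C1, whose candidates are 7 or 8. If R1C1 = 8: that forces R1C3 = 7, after which R2C1 would have to be in {2,4,5,7} for the 13 across but in {3} for the 11 down — contradiction. So R1C1 = 7.
R1C3 = 23 − 15 = 8 completes the 23 across.
R2C1 = 11 − 7 = 4 completes the 11 down.
R2C3 = 13 − 8 = 5 completes the 13 across.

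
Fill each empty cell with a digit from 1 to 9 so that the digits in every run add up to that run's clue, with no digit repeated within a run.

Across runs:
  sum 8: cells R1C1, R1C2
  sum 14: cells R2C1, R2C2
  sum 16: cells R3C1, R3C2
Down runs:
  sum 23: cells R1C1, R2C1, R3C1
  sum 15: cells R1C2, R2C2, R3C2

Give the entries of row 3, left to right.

16 in 2 cells must be {7,9}; 23 in 3 cells must be {6,8,9}.
The 8 across and the 23 down share only 6, so R1C1 = 6.
R1C2 = 8 − 6 = 2 completes the 8 across.
Given what's placed, R3C1 must be 9 to fit the 16 across and 23 down.
R3C2 = 16 − 9 = 7 completes the 16 across.
R2C1 = 23 − 15 = 8 completes the 23 down.
R2C2 = 14 − 8 = 6 completes the 14 across.

9, 7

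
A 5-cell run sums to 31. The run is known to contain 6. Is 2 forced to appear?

No

Counterexample: {1,6,7,8,9} sums to 31 under that restriction without using 2.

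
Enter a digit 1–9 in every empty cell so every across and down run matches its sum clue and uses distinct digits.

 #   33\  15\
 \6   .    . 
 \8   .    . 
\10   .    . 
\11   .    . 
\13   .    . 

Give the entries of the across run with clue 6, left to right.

4 2

15 in 5 cells must be {1,2,3,4,5}.
Nothing is forced directly, so branch on R1C1, whose candidates are 4 or 5. If R1C1 = 5: that forces R1C2 = 1, R2C1 = 7, after which R2C2 would have to be in {1} for the 8 across but in {2,3,4,5} for the 15 down — contradiction. So R1C1 = 4.
R1C2 = 6 − 4 = 2 completes the 6 across.
Nothing is forced directly, so branch on R3C1, whose candidates are 7 or 8 or 9. If R3C1 = 7: that forces R2C1 = 5, R2C2 = 3, after which R3C2 would have to be in {3} for the 10 across but in {1,4,5} for the 15 down — contradiction. If R3C1 = 8: then R3C2 would have to be in {2} for the 10 across but in {1,3,4,5} for the 15 down — contradiction. So R3C1 = 9.
R3C2 = 10 − 9 = 1 completes the 10 across.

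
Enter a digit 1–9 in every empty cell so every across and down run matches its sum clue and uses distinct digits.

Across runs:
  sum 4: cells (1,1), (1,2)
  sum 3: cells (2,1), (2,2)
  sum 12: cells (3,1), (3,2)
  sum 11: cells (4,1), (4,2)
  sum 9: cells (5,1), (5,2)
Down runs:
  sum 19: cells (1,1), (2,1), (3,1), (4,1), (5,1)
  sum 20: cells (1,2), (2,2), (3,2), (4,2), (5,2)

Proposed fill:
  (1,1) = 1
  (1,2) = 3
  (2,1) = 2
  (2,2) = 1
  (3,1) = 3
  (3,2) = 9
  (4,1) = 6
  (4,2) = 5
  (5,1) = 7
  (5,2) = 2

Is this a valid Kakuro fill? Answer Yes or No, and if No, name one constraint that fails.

Yes

Across: 1+3=4; 2+1=3; 3+9=12; 6+5=11; 7+2=9. Down: 1+2+3+6+7=19; 3+1+9+5+2=20. No digit repeats within any run.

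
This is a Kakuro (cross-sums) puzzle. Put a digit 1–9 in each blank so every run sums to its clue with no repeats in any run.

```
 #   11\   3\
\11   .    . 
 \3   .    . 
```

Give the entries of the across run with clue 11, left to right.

3 in 2 cells must be {1,2}.
The 11 across and the 3 down share only 2, so R1C2 = 2.
The 3 across and the 11 down share only 2, so R2C1 = 2.
R2C2 = 3 − 2 = 1 completes the 3 across.
R1C1 = 11 − 2 = 9 completes the 11 across.

9 2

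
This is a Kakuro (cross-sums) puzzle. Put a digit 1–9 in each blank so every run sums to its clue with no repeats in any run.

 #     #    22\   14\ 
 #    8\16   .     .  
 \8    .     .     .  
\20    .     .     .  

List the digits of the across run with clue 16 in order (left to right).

16 in 2 cells must be {7,9}.
Only 5 fits R2C2 under both its across sum 8 and down sum 22.
Given what's placed, R1C2 must be 9 to fit the 16 across and 22 down.
R1C3 = 16 − 9 = 7 completes the 16 across.

9 7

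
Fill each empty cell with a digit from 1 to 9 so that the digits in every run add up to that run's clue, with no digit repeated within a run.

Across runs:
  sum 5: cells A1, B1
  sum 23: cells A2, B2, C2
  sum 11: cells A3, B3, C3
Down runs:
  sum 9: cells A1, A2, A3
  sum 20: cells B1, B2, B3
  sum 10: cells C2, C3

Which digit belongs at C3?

23 in 3 cells must be {6,8,9}.
Only 6 fits A2 under both its across sum 23 and down sum 9.
Nothing is forced directly, so branch on B2, whose candidates are 8 or 9. If B2 = 8: that forces B1 = 3, C2 = 9, after which B3 would have to be in {1,2,3,4,5,6,7,8} for the 11 across but in {9} for the 20 down — contradiction. So B2 = 9.
C2 = 23 − 15 = 8 completes the 23 across.
C3 = 10 − 8 = 2 completes the 10 down.

2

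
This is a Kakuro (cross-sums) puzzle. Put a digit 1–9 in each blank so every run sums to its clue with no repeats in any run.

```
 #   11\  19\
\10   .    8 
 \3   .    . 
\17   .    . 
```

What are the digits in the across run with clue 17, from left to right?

8 9

3 in 2 cells must be {1,2}; 17 in 2 cells must be {8,9}.
R1C1 = 10 − 8 = 2 completes the 10 across.
R2C1 = 1: the only remaining digit allowed by both the 3 across and the 11 down.
R2C2 = 3 − 1 = 2 completes the 3 across.
R3C1 = 11 − 3 = 8 completes the 11 down.
R3C2 = 17 − 8 = 9 completes the 17 across.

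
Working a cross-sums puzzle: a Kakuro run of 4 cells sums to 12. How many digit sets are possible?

4 distinct digits from 1–9 sum between 10 and 30.
Enumerating: {1,2,3,6}, {1,2,4,5}.

2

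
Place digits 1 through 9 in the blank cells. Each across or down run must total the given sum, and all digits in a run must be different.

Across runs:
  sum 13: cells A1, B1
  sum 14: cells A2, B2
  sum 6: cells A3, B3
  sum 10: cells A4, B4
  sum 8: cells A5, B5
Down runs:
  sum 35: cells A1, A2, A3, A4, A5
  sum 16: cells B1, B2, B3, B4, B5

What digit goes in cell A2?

35 in 5 cells must be {5,6,7,8,9}; 16 in 5 cells must be {1,2,3,4,6}.
Only 6 fits B2 under both its across sum 14 and down sum 16.
The 6 across and the 35 down share only 5, so A3 = 5.
B3 = 6 − 5 = 1 completes the 6 across.
B1 = 4: the only remaining digit allowed by both the 13 across and the 16 down.
A2 = 14 − 6 = 8 completes the 14 across.

8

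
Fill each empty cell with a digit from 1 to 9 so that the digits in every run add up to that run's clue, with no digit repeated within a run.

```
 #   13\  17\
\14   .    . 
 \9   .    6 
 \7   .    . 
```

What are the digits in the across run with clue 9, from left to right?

3 6

R2C1 = 9 − 6 = 3 completes the 9 across.
Nothing is forced directly, so branch on R1C2, whose candidates are 8 or 9. If R1C2 = 9: then R1C1 would have to be in {5} for the 14 across but in {1,2,4,6,8,9} for the 13 down — contradiction. So R1C2 = 8.
R1C1 = 14 − 8 = 6 completes the 14 across.
R3C1 = 13 − 9 = 4 completes the 13 down.
R3C2 = 7 − 4 = 3 completes the 7 across.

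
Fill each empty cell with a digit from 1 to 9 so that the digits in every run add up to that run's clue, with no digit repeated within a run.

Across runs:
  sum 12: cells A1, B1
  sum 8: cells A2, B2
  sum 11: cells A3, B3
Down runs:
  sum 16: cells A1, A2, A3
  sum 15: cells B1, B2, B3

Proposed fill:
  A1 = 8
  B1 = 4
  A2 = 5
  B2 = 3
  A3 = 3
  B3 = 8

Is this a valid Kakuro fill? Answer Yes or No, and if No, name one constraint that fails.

Across: 8+4=12; 5+3=8; 3+8=11. Down: 8+5+3=16; 4+3+8=15. No digit repeats within any run.

Yes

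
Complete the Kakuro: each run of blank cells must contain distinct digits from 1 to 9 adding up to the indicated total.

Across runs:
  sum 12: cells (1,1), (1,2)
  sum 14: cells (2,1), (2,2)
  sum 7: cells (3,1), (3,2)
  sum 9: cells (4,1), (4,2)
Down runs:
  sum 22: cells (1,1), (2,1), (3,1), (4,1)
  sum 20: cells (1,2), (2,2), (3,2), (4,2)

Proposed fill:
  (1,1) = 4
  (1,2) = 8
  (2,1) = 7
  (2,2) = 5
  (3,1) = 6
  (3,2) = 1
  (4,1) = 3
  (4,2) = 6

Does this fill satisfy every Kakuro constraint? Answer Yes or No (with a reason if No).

No — the across run (2,1)–(2,2) sums to 12, not 14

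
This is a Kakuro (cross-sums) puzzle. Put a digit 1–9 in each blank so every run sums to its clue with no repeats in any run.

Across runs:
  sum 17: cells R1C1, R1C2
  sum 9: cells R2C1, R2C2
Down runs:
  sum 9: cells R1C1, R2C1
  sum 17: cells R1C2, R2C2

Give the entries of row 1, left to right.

17 in 2 cells must be {8,9}.
The 17 across and the 9 down share only 8, so R1C1 = 8.
R1C2 = 17 − 8 = 9 completes the 17 across.
R2C1 = 9 − 8 = 1 completes the 9 down.
R2C2 = 9 − 1 = 8 completes the 9 across.

8, 9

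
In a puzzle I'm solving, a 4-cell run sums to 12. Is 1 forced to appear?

Every partition of 12 into 4 distinct digits includes 1: {1,2,3,6}, {1,2,4,5}.

Yes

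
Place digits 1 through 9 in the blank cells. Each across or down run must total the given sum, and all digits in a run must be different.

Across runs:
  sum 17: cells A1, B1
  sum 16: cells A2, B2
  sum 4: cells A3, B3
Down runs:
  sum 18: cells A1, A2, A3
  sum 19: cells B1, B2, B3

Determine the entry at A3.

17 in 2 cells must be {8,9}; 16 in 2 cells must be {7,9}; 4 in 2 cells must be {1,3}.
The 4 across and the 19 down share only 3, so B3 = 3.
Given what's placed, B1 must be 9 to fit the 17 across and 19 down.
B2 = 19 − 12 = 7 completes the 19 down.
A3 = 4 − 3 = 1 completes the 4 across.
A1 = 17 − 9 = 8 completes the 17 across.
A2 = 16 − 7 = 9 completes the 16 across.

1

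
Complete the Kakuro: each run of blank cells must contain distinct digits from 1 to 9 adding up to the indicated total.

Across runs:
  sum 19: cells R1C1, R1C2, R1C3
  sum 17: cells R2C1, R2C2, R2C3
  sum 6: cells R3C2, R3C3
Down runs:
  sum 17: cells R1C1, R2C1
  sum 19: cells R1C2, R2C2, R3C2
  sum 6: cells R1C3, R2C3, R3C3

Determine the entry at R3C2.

17 in 2 cells must be {8,9}; 6 in 3 cells must be {1,2,3}.
Nothing is forced directly, so branch on R1C1, whose candidates are 8 or 9. If R1C1 = 8: that forces R1C3 = 2, R2C1 = 9, R3C3 = 1, R1C2 = 9, R2C3 = 3, after which R3C2 would have to be in {5} for the 6 across but in {2,3,4,6,7,8} for the 19 down — contradiction. So R1C1 = 9.
R2C1 = 17 − 9 = 8 completes the 17 down.
Nothing is forced directly, so branch on R3C3, whose candidates are 1 or 2. If R3C3 = 2: that forces R1C3 = 3, after which R2C3 would have to be in {2,3,4,5,6,7} for the 17 across but in {1} for the 6 down — contradiction. So R3C3 = 1.
R3C2 = 6 − 1 = 5 completes the 6 across.

5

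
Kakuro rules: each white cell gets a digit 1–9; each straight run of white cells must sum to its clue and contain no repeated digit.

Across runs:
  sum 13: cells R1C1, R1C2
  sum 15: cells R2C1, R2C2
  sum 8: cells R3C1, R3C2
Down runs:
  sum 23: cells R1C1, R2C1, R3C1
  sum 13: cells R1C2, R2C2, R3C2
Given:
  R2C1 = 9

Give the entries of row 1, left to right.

8, 5

23 in 3 cells must be {6,8,9}.
R2C2 = 15 − 9 = 6 completes the 15 across.
Given what's placed, R3C1 must be 6 to fit the 8 across and 23 down.
R3C2 = 8 − 6 = 2 completes the 8 across.
R1C1 = 23 − 15 = 8 completes the 23 down.
R1C2 = 13 − 8 = 5 completes the 13 across.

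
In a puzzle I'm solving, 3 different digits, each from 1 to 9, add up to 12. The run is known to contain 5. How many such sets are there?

2

3 distinct digits from 1–9 sum between 6 and 24.
Keeping only sets containing 5.
Enumerating: {1,5,6}, {3,4,5}.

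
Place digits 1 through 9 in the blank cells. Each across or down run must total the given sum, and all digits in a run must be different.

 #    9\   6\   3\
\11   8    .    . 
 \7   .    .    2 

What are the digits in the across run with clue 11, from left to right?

8 2 1

7 in 3 cells must be {1,2,4}; 3 in 2 cells must be {1,2}.
R1C3 = 3 − 2 = 1 completes the 3 down.
R2C1 = 9 − 8 = 1 completes the 9 down.
R2C2 = 7 − 3 = 4 completes the 7 across.
R1C2 = 11 − 9 = 2 completes the 11 across.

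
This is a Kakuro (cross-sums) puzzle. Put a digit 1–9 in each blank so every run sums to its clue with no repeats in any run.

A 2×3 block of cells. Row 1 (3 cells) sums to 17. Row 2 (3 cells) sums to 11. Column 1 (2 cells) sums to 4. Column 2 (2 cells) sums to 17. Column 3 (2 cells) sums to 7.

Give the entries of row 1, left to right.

3 9 5

4 in 2 cells must be {1,3}; 17 in 2 cells must be {8,9}.
The 11 across and the 17 down share only 8, so (2,2) = 8.
(1,2) = 17 − 8 = 9 completes the 17 down.
Given what's placed, (2,1) must be 1 to fit the 11 across and 4 down.
(2,3) = 11 − 9 = 2 completes the 11 across.
(1,1) = 4 − 1 = 3 completes the 4 down.
(1,3) = 17 − 12 = 5 completes the 17 across.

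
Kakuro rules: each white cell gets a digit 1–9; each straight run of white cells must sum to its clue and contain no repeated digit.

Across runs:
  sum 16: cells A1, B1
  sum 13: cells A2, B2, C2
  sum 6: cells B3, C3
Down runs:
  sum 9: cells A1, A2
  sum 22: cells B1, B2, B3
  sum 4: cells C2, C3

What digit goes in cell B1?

9

16 in 2 cells must be {7,9}; 4 in 2 cells must be {1,3}.
The 16 across and the 9 down share only 7, so A1 = 7.
B1 = 16 − 7 = 9 completes the 16 across.
A2 = 9 − 7 = 2 completes the 9 down.
C2 = 3: the only remaining digit allowed by both the 13 across and the 4 down.
B3 = 5: the only remaining digit allowed by both the 6 across and the 22 down.
C3 = 6 − 5 = 1 completes the 6 across.
B2 = 13 − 5 = 8 completes the 13 across.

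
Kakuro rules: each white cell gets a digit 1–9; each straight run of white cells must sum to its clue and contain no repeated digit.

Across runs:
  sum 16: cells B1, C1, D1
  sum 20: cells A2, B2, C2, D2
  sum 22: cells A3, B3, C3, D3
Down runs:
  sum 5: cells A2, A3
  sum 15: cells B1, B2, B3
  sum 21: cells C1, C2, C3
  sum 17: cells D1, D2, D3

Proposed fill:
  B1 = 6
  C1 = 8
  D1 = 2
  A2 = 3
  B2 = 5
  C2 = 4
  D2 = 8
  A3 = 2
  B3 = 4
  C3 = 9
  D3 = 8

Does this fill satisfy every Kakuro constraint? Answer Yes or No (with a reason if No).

No — the across run A3–D3 sums to 23, not 22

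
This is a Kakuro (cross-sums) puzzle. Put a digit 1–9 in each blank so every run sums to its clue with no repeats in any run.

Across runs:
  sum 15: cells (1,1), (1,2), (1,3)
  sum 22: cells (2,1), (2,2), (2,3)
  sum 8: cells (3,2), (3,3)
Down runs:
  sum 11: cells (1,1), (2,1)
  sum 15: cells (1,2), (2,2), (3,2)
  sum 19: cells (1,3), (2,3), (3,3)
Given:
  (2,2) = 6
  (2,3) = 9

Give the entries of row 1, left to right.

(2,1) = 22 − 15 = 7 completes the 22 across.
(1,1) = 11 − 7 = 4 completes the 11 down.
No cell is forced outright now. (1,2) can only be 2 or 5 or 8 (the digits allowed by both its 15 across and its 15 down). If (1,2) = 2: then (1,3) would have to be in {9} for the 15 across but in {2,3,4,6,7,8} for the 19 down — contradiction. If (1,2) = 5: that forces (1,3) = 6, after which (3,2) would have to be in {1,2,3,5,6,7} for the 8 across but in {4} for the 15 down — contradiction. So (1,2) = 8.
(1,3) = 15 − 12 = 3 completes the 15 across.
(3,2) = 15 − 14 = 1 completes the 15 down.
(3,3) = 8 − 1 = 7 completes the 8 across.

4 8 3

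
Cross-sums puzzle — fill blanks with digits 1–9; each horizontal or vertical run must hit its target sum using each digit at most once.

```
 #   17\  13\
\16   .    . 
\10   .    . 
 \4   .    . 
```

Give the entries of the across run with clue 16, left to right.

16 in 2 cells must be {7,9}; 4 in 2 cells must be {1,3}.
Nothing is forced directly, so branch on R1C1, whose candidates are 7 or 9. If R1C1 = 9: that forces R1C2 = 7, R3C2 = 1, after which R2C2 would have to be in {1,2,3,4,6,7,8,9} for the 10 across but in {5} for the 13 down — contradiction. So R1C1 = 7.
R1C2 = 16 − 7 = 9 completes the 16 across.
Given what's placed, R3C1 must be 1 to fit the 4 across and 17 down.
R3C2 = 4 − 1 = 3 completes the 4 across.
R2C1 = 17 − 8 = 9 completes the 17 down.
R2C2 = 10 − 9 = 1 completes the 10 across.

7 9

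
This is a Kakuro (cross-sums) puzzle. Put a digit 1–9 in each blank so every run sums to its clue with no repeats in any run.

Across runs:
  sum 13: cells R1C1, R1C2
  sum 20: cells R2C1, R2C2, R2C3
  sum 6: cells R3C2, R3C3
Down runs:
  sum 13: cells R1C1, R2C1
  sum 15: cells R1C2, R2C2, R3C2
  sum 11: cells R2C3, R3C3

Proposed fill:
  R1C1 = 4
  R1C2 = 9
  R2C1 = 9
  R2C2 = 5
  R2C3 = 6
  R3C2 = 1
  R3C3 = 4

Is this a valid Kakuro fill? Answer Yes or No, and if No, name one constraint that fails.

No — the down run R2C3–R3C3 sums to 10, not 11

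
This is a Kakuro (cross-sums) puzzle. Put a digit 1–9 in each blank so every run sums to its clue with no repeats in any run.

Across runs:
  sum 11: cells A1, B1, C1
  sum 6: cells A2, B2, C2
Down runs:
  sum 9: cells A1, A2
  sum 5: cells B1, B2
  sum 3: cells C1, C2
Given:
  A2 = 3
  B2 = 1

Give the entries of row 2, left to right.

6 in 3 cells must be {1,2,3}; 3 in 2 cells must be {1,2}.
A1 = 9 − 3 = 6 completes the 9 down.
B1 = 5 − 1 = 4 completes the 5 down.
C1 = 11 − 10 = 1 completes the 11 across.
C2 = 6 − 4 = 2 completes the 6 across.

3 1 2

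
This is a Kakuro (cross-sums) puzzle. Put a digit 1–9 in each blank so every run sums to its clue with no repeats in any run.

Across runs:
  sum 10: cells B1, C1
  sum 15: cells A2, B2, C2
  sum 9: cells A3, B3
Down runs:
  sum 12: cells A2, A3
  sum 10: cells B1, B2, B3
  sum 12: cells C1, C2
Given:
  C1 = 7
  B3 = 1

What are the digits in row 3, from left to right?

B1 = 10 − 7 = 3 completes the 10 across.
B2 = 10 − 4 = 6 completes the 10 down.
C2 = 12 − 7 = 5 completes the 12 down.
A3 = 9 − 1 = 8 completes the 9 across.
A2 = 15 − 11 = 4 completes the 15 across.

8 1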